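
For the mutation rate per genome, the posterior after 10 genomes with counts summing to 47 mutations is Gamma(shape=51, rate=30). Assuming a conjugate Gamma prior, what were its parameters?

Gamma(shape=4, rate=20)

A Gamma(α, β) prior (rate parametrization) on a Poisson rate with n observations summing to S gives posterior Gamma(α+S, β+n).
So α = 51 − 47 = 4 and β = 30 − 10 = 20.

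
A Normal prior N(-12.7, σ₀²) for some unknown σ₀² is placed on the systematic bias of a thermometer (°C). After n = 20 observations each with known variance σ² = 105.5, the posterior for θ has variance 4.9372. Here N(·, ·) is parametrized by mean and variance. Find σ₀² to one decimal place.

For the Normal–Normal model with known σ², precisions add: τ_n = τ₀ + n/σ².
So 1/σ₀² = 1/4.9372 − 20/105.5 = 0.202544 − 0.189573 = 0.012971.
Hence σ₀² = 1/0.012971 ≈ 77.1.

σ₀² = 77.1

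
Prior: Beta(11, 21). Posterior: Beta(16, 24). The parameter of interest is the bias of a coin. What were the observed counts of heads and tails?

A Beta(α, β) prior with s successes and f failures in binomial data gives a Beta(α+s, β+f) posterior.
So s = 16 − 11 = 5 and f = 24 − 21 = 3.

5 heads and 3 tails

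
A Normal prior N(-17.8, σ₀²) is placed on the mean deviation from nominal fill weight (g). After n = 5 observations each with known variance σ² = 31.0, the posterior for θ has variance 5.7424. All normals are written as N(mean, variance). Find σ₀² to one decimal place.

Posterior precision equals prior precision plus data precision: 1/σ_n² = 1/σ₀² + n/σ².
So 1/σ₀² = 1/5.7424 − 5/31.0 = 0.174143 − 0.161290 = 0.012853.
Hence σ₀² = 1/0.012853 ≈ 77.8.

σ₀² = 77.8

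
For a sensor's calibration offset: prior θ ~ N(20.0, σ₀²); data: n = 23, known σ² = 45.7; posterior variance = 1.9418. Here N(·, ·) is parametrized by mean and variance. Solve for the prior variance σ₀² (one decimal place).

σ₀² = 85.4

Posterior precision equals prior precision plus data precision: 1/σ_n² = 1/σ₀² + n/σ².
So 1/σ₀² = 1/1.9418 − 23/45.7 = 0.514986 − 0.503282 = 0.011704.
Hence σ₀² = 1/0.011704 ≈ 85.4.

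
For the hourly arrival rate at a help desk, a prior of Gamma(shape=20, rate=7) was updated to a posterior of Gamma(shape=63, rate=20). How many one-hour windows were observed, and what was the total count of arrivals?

n = 13 one-hour windows with total 43 arrivals

Gamma–Poisson conjugacy: posterior shape = α + Σxᵢ, posterior rate = β + n.
Matching: Σxᵢ = 63 − 20 = 43 and n = 20 − 7 = 13.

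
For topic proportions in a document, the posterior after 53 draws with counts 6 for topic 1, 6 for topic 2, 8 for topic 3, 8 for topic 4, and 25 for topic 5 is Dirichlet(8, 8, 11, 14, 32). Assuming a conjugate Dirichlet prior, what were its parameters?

For a Dirichlet(α) prior with multinomial counts c, the posterior is Dirichlet(α + c) componentwise.
Subtract each count from the matching posterior parameter: 8−6=2, 8−6=2, 11−8=3, 14−8=6, 32−25=7.

Dirichlet(2, 2, 3, 6, 7)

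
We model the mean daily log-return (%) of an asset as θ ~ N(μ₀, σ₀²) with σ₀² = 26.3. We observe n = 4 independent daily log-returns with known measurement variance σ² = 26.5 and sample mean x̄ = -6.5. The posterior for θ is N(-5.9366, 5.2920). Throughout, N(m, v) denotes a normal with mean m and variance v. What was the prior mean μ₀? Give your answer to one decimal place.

The posterior mean is a precision-weighted average: μ_n = (τ₀μ₀ + τ_data·x̄)/(τ₀+τ_data), with τ₀=1/σ₀² and τ_data=n/σ².
Here τ₀ = 1/26.3 = 0.038023 and τ_data = 4/26.5 = 0.150943, so τ_n = 0.188966.
Rearranging for μ₀: μ₀ = (μ_n·τ_n − τ_data·x̄)/τ₀ = (-5.9366·0.188966 − 0.150943·-6.5) / 0.038023 = -0.140686/0.038023 ≈ -3.7.

μ₀ = -3.7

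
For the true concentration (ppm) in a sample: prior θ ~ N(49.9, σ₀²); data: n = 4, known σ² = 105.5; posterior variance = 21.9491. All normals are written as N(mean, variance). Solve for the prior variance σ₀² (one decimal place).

σ₀² = 130.8

Posterior precision equals prior precision plus data precision: 1/σ_n² = 1/σ₀² + n/σ².
So 1/σ₀² = 1/21.9491 − 4/105.5 = 0.045560 − 0.037915 = 0.007645.
Hence σ₀² = 1/0.007645 ≈ 130.8.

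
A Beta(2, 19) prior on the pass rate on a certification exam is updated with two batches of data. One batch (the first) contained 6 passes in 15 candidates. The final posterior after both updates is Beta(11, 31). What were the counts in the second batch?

Because Beta–binomial updating is additive in the counts, the combined data contributed (α_post−α_prior, β_post−β_prior) successes and failures.
Total across both batches: 11−2=9 passes, 31−19=12 failures.
Subtract the first batch: 9−6=3 passes and 12−9=3 failures.

3 passes and 3 failures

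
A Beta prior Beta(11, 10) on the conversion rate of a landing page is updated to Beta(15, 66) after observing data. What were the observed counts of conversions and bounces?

Beta is conjugate to the binomial likelihood: posterior = Beta(α+s, β+f).
So s = 15 − 11 = 4 and f = 66 − 10 = 56.

4 conversions and 56 bounces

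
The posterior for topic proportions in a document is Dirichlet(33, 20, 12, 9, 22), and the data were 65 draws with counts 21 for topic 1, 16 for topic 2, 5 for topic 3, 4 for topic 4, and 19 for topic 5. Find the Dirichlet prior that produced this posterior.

For a Dirichlet(α) prior with multinomial counts c, the posterior is Dirichlet(α + c) componentwise.
Subtract each count from the matching posterior parameter: 33−21=12, 20−16=4, 12−5=7, 9−4=5, 22−19=3.

Dirichlet(12, 4, 7, 5, 3)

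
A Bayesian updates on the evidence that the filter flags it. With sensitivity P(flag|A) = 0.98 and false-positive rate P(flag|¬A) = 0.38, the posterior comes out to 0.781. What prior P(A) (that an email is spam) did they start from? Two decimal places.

In odds form, posterior odds = prior odds × likelihood ratio, so prior odds = posterior odds ÷ LR.
Posterior odds = 0.781/(1−0.781) = 3.5662. LR = 0.98/0.38 = 2.5789.
Prior odds = 3.5662/2.5789 = 1.3828, so P(A) = 1.3828/(1+1.3828) ≈ 0.58.

P(A) = 0.58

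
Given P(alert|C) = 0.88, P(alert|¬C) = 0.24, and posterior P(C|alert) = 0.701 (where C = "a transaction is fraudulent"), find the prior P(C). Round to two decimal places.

P(C) = 0.39

Bayes' rule in odds form gives O(C|E) = O(C)·[P(E|C)/P(E|¬C)], hence O(C) = O(C|E)/LR.
Posterior odds = 0.701/(1−0.701) = 2.3445. LR = 0.88/0.24 = 3.6667.
Prior odds = 2.3445/3.6667 = 0.6394, so P(C) = 0.6394/(1+0.6394) ≈ 0.39.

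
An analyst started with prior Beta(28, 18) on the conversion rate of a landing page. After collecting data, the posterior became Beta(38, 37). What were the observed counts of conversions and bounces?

10 conversions and 19 bounces

A Beta(α, β) prior with s successes and f failures in binomial data gives a Beta(α+s, β+f) posterior.
So s = 38 − 28 = 10 and f = 37 − 18 = 19.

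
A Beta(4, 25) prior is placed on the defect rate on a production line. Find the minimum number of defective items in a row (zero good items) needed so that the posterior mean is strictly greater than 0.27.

After k defective items and 0 good items the posterior is Beta(4+k, 25), with mean (4+k)/(4+25+k).
Set (4+k)/(29+k) > 0.27 and solve: k > (0.27·29 − 4)/(1 − 0.27) = 5.247.
The smallest integer exceeding 5.247 is 6.

k = 6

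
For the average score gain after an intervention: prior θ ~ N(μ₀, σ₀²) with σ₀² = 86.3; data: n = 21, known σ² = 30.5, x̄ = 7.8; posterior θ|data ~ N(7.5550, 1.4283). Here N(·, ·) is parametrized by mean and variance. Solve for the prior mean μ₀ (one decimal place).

μ₀ = -7.0

With known observation variance, the Normal–Normal posterior has precision τ_n = τ₀ + n/σ² and mean μ_n = (τ₀μ₀ + (n/σ²)x̄)/τ_n.
Here τ₀ = 1/86.3 = 0.011587 and τ_data = 21/30.5 = 0.688525, so τ_n = 0.700112.
Rearranging for μ₀: μ₀ = (μ_n·τ_n − τ_data·x̄)/τ₀ = (7.5550·0.700112 − 0.688525·7.8) / 0.011587 = -0.081149/0.011587 ≈ -7.0.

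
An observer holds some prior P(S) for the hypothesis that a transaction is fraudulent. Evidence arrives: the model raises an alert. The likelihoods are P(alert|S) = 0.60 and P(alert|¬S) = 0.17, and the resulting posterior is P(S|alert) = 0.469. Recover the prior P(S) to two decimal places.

Bayes' rule in odds form gives O(S|E) = O(S)·[P(E|S)/P(E|¬S)], hence O(S) = O(S|E)/LR.
Posterior odds = 0.469/(1−0.469) = 0.8832. LR = 0.60/0.17 = 3.5294.
Prior odds = 0.8832/3.5294 = 0.2502, so P(S) = 0.2502/(1+0.2502) ≈ 0.20.

P(S) = 0.20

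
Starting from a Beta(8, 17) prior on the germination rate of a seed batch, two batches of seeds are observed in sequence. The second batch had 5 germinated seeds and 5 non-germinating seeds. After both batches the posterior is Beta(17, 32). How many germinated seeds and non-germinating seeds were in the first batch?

4 germinated seeds and 10 non-germinating seeds

Sequential conjugate updates are equivalent to a single update on the pooled data, so total successes = posterior α − prior α and total failures = posterior β − prior β.
Total across both batches: 17−8=9 germinated seeds, 32−17=15 non-germinating seeds.
Subtract the second batch: 9−5=4 germinated seeds and 15−5=10 non-germinating seeds.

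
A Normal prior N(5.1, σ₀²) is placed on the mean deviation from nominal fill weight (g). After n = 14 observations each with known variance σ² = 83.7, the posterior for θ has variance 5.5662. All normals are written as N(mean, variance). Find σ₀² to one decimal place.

σ₀² = 80.7

Posterior precision equals prior precision plus data precision: 1/σ_n² = 1/σ₀² + n/σ².
So 1/σ₀² = 1/5.5662 − 14/83.7 = 0.179656 − 0.167264 = 0.012392.
Hence σ₀² = 1/0.012392 ≈ 80.7.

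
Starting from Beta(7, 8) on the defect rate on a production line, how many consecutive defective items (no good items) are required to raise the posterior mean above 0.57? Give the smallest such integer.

After k defective items and 0 good items the posterior is Beta(7+k, 8), with mean (7+k)/(7+8+k).
Set (7+k)/(15+k) > 0.57 and solve: k > (0.57·15 − 7)/(1 − 0.57) = 3.605.
The smallest integer exceeding 3.605 is 4.

k = 4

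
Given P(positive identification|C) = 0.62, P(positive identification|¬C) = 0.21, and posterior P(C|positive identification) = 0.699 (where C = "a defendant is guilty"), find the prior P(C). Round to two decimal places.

Bayes' rule in odds form gives O(C|E) = O(C)·[P(E|C)/P(E|¬C)], hence O(C) = O(C|E)/LR.
Posterior odds = 0.699/(1−0.699) = 2.3223. LR = 0.62/0.21 = 2.9524.
Prior odds = 2.3223/2.9524 = 0.7866, so P(C) = 0.7866/(1+0.7866) ≈ 0.44.

P(C) = 0.44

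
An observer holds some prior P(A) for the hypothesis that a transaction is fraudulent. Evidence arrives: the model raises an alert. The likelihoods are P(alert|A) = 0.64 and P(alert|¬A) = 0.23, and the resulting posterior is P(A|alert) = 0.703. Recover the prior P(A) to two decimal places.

Bayes' rule in odds form gives O(A|E) = O(A)·[P(E|A)/P(E|¬A)], hence O(A) = O(A|E)/LR.
Posterior odds = 0.703/(1−0.703) = 2.3670. LR = 0.64/0.23 = 2.7826.
Prior odds = 2.3670/2.7826 = 0.8506, so P(A) = 0.8506/(1+0.8506) ≈ 0.46.

P(A) = 0.46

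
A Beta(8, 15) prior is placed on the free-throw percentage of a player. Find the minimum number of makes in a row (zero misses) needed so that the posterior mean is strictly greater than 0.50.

After k makes and 0 misses the posterior is Beta(8+k, 15), with mean (8+k)/(8+15+k).
Set (8+k)/(23+k) > 0.50 and solve: k > (0.50·23 − 8)/(1 − 0.50) = 7.000.
The smallest integer exceeding 7.000 is 8.

k = 8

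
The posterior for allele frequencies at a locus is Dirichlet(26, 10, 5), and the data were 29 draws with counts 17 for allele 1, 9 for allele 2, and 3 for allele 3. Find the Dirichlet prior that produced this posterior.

Dirichlet(9, 1, 2)

For a Dirichlet(α) prior with multinomial counts c, the posterior is Dirichlet(α + c) componentwise.
Subtract each count from the matching posterior parameter: 26−17=9, 10−9=1, 5−3=2.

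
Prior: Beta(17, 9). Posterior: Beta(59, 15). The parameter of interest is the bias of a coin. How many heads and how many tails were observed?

42 heads and 6 tails

Under Beta–binomial conjugacy the posterior parameters are (α+s, β+f).
So s = 59 − 17 = 42 and f = 15 − 9 = 6.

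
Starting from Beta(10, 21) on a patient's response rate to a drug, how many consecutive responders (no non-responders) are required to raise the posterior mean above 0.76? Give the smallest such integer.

k = 57

After k responders and 0 non-responders the posterior is Beta(10+k, 21), with mean (10+k)/(10+21+k).
Set (10+k)/(31+k) > 0.76 and solve: k > (0.76·31 − 10)/(1 − 0.76) = 56.500.
The smallest integer exceeding 56.500 is 57.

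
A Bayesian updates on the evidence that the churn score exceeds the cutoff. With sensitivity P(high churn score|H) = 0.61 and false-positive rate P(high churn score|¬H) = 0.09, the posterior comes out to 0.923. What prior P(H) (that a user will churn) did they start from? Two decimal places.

P(H) = 0.64

Bayes' rule in odds form gives O(H|E) = O(H)·[P(E|H)/P(E|¬H)], hence O(H) = O(H|E)/LR.
Posterior odds = 0.923/(1−0.923) = 11.9870. LR = 0.61/0.09 = 6.7778.
Prior odds = 11.9870/6.7778 = 1.7686, so P(H) = 1.7686/(1+1.7686) ≈ 0.64.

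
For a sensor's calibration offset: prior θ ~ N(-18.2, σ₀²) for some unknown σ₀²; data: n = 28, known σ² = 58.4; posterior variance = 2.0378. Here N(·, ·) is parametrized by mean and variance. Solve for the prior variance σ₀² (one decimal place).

For the Normal–Normal model with known σ², precisions add: τ_n = τ₀ + n/σ².
So 1/σ₀² = 1/2.0378 − 28/58.4 = 0.490725 − 0.479452 = 0.011273.
Hence σ₀² = 1/0.011273 ≈ 88.7.

σ₀² = 88.7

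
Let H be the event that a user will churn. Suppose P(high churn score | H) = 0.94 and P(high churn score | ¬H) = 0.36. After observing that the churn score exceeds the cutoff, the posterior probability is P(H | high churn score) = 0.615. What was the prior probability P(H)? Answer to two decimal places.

P(H) = 0.38

In odds form, posterior odds = prior odds × likelihood ratio, so prior odds = posterior odds ÷ LR.
Posterior odds = 0.615/(1−0.615) = 1.5974. LR = 0.94/0.36 = 2.6111.
Prior odds = 1.5974/2.6111 = 0.6118, so P(H) = 0.6118/(1+0.6118) ≈ 0.38.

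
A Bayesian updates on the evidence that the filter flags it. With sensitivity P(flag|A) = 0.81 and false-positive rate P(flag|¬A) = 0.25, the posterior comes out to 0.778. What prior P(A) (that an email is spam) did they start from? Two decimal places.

In odds form, posterior odds = prior odds × likelihood ratio, so prior odds = posterior odds ÷ LR.
Posterior odds = 0.778/(1−0.778) = 3.5045. LR = 0.81/0.25 = 3.2400.
Prior odds = 3.5045/3.2400 = 1.0816, so P(A) = 1.0816/(1+1.0816) ≈ 0.52.

P(A) = 0.52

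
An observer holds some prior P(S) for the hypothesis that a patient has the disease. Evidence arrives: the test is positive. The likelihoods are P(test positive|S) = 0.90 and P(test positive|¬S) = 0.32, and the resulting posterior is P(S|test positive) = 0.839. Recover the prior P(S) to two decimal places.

Bayes' rule in odds form gives O(S|E) = O(S)·[P(E|S)/P(E|¬S)], hence O(S) = O(S|E)/LR.
Posterior odds = 0.839/(1−0.839) = 5.2112. LR = 0.90/0.32 = 2.8125.
Prior odds = 5.2112/2.8125 = 1.8529, so P(S) = 1.8529/(1+1.8529) ≈ 0.65.

P(S) = 0.65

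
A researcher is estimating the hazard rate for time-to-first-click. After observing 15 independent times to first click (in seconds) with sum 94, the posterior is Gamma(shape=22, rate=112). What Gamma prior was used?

Gamma(shape=7, rate=18)

Gamma–exponential conjugacy: posterior shape = α + n, posterior rate = β + Σtᵢ.
So α = 22 − 15 = 7 and β = 112 − 94 = 18.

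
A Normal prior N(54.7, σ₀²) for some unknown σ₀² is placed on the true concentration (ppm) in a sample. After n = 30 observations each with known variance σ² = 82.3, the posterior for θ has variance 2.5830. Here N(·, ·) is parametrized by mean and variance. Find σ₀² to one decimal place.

σ₀² = 44.2

For the Normal–Normal model with known σ², precisions add: τ_n = τ₀ + n/σ².
So 1/σ₀² = 1/2.5830 − 30/82.3 = 0.387147 − 0.364520 = 0.022627.
Hence σ₀² = 1/0.022627 ≈ 44.2.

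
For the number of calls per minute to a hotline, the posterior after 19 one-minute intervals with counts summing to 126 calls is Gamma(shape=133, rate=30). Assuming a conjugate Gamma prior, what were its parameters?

Gamma(shape=7, rate=11)

Gamma–Poisson conjugacy: posterior shape = α + Σxᵢ, posterior rate = β + n.
So α = 133 − 126 = 7 and β = 30 − 19 = 11.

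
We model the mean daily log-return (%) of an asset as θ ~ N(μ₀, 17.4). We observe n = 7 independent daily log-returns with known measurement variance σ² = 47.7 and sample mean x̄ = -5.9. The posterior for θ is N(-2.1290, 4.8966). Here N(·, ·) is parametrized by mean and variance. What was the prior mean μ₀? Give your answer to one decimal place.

With known observation variance, the Normal–Normal posterior has precision τ_n = τ₀ + n/σ² and mean μ_n = (τ₀μ₀ + (n/σ²)x̄)/τ_n.
Here τ₀ = 1/17.4 = 0.057471 and τ_data = 7/47.7 = 0.146751, so τ_n = 0.204222.
Rearranging for μ₀: μ₀ = (μ_n·τ_n − τ_data·x̄)/τ₀ = (-2.1290·0.204222 − 0.146751·-5.9) / 0.057471 = 0.431042/0.057471 ≈ 7.5.

μ₀ = 7.5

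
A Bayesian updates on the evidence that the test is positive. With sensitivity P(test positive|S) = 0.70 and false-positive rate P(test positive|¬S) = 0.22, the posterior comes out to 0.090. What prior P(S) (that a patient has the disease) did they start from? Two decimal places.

P(S) = 0.03

In odds form, posterior odds = prior odds × likelihood ratio, so prior odds = posterior odds ÷ LR.
Posterior odds = 0.090/(1−0.090) = 0.0989. LR = 0.70/0.22 = 3.1818.
Prior odds = 0.0989/3.1818 = 0.0311, so P(S) = 0.0311/(1+0.0311) ≈ 0.03.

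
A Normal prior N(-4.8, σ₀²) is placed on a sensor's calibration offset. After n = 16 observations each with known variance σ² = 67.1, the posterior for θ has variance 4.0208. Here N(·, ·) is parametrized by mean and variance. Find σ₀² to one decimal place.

σ₀² = 97.5

Posterior precision equals prior precision plus data precision: 1/σ_n² = 1/σ₀² + n/σ².
So 1/σ₀² = 1/4.0208 − 16/67.1 = 0.248707 − 0.238450 = 0.010257.
Hence σ₀² = 1/0.010257 ≈ 97.5.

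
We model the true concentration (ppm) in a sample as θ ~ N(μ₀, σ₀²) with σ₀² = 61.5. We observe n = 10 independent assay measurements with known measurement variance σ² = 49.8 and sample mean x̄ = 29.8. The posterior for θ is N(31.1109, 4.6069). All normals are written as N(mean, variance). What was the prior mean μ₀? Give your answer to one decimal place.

μ₀ = 47.3

With known observation variance, the Normal–Normal posterior has precision τ_n = τ₀ + n/σ² and mean μ_n = (τ₀μ₀ + (n/σ²)x̄)/τ_n.
Here τ₀ = 1/61.5 = 0.016260 and τ_data = 10/49.8 = 0.200803, so τ_n = 0.217063.
Rearranging for μ₀: μ₀ = (μ_n·τ_n − τ_data·x̄)/τ₀ = (31.1109·0.217063 − 0.200803·29.8) / 0.016260 = 0.769096/0.016260 ≈ 47.3.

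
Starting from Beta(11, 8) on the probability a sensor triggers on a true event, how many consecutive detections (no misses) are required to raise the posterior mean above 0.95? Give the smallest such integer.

k = 142

After k detections and 0 misses the posterior is Beta(11+k, 8), with mean (11+k)/(11+8+k).
Set (11+k)/(19+k) > 0.95 and solve: k > (0.95·19 − 11)/(1 − 0.95) = 141.000.
The smallest integer exceeding 141.000 is 142, and checking k=142: (153)/(161) = 0.9503 > 0.95.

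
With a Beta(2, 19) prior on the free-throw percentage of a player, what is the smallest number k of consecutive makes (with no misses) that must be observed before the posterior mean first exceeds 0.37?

k = 10

After k makes and 0 misses the posterior is Beta(2+k, 19), with mean (2+k)/(2+19+k).
Set (2+k)/(21+k) > 0.37 and solve: k > (0.37·21 − 2)/(1 − 0.37) = 9.159.
The smallest integer exceeding 9.159 is 10.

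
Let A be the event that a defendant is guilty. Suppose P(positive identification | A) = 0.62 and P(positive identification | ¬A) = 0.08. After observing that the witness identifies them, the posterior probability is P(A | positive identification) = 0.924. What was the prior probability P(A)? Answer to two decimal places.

Bayes' rule in odds form gives O(A|E) = O(A)·[P(E|A)/P(E|¬A)], hence O(A) = O(A|E)/LR.
Posterior odds = 0.924/(1−0.924) = 12.1579. LR = 0.62/0.08 = 7.7500.
Prior odds = 12.1579/7.7500 = 1.5688, so P(A) = 1.5688/(1+1.5688) ≈ 0.61.

P(A) = 0.61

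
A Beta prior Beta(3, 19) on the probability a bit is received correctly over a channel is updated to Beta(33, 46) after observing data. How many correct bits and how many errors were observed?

30 correct bits and 27 errors

A Beta(a, b) prior with s successes and f failures in binomial data gives a Beta(a+s, b+f) posterior.
So s = 33 − 3 = 30 and f = 46 − 19 = 27.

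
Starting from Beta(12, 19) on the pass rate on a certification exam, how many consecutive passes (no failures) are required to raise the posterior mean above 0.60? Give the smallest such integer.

After k passes and 0 failures the posterior is Beta(12+k, 19), with mean (12+k)/(12+19+k).
Set (12+k)/(31+k) > 0.60 and solve: k > (0.60·31 − 12)/(1 − 0.60) = 16.500.
The smallest integer exceeding 16.500 is 17, and checking k=17: (29)/(48) = 0.6042 > 0.60.

k = 17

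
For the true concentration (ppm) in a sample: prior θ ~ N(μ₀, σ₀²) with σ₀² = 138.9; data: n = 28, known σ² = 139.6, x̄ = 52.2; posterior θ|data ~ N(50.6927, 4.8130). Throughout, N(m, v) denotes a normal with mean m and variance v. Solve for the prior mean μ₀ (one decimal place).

The posterior mean is a precision-weighted average: μ_n = (τ₀μ₀ + τ_data·x̄)/(τ₀+τ_data), with τ₀=1/σ₀² and τ_data=n/σ².
Here τ₀ = 1/138.9 = 0.007199 and τ_data = 28/139.6 = 0.200573, so τ_n = 0.207772.
Rearranging for μ₀: μ₀ = (μ_n·τ_n − τ_data·x̄)/τ₀ = (50.6927·0.207772 − 0.200573·52.2) / 0.007199 = 0.062613/0.007199 ≈ 8.7.

μ₀ = 8.7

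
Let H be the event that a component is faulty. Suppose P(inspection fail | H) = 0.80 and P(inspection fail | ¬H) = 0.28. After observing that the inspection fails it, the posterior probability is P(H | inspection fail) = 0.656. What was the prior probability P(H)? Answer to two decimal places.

P(H) = 0.40

Bayes' rule in odds form gives O(H|E) = O(H)·[P(E|H)/P(E|¬H)], hence O(H) = O(H|E)/LR.
Posterior odds = 0.656/(1−0.656) = 1.9070. LR = 0.80/0.28 = 2.8571.
Prior odds = 1.9070/2.8571 = 0.6675, so P(H) = 0.6675/(1+0.6675) ≈ 0.40.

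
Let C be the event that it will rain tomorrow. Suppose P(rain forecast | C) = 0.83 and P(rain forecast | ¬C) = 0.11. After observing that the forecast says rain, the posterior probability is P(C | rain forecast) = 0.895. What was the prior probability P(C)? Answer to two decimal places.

Bayes' rule in odds form gives O(C|E) = O(C)·[P(E|C)/P(E|¬C)], hence O(C) = O(C|E)/LR.
Posterior odds = 0.895/(1−0.895) = 8.5238. LR = 0.83/0.11 = 7.5455.
Prior odds = 8.5238/7.5455 = 1.1297, so P(C) = 1.1297/(1+1.1297) ≈ 0.53.

P(C) = 0.53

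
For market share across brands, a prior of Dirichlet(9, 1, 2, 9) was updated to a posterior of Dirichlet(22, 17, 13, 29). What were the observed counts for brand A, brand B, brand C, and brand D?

For a Dirichlet(α) prior with multinomial counts c, the posterior is Dirichlet(α + c) componentwise.
Counts are posterior − prior componentwise: 22−9=13, 17−1=16, 13−2=11, 29−9=20.

counts (13, 16, 11, 20)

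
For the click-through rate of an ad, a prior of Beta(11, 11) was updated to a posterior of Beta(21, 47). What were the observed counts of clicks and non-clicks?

Under Beta–binomial conjugacy the posterior parameters are (a+s, b+f).
So s = 21 − 11 = 10 and f = 47 − 11 = 36.

10 clicks and 36 non-clicks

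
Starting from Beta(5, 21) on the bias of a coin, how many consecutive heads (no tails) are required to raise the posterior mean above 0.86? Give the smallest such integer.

k = 125

After k heads and 0 tails the posterior is Beta(5+k, 21), with mean (5+k)/(5+21+k).
Set (5+k)/(26+k) > 0.86 and solve: k > (0.86·26 − 5)/(1 − 0.86) = 124.000.
The smallest integer exceeding 124.000 is 125.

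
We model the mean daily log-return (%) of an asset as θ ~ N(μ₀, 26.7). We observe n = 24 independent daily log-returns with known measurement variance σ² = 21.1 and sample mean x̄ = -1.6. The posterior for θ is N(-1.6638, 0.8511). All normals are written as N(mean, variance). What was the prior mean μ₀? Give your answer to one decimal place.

With known observation variance, the Normal–Normal posterior has precision τ_n = τ₀ + n/σ² and mean μ_n = (τ₀μ₀ + (n/σ²)x̄)/τ_n.
Here τ₀ = 1/26.7 = 0.037453 and τ_data = 24/21.1 = 1.137441, so τ_n = 1.174894.
Rearranging for μ₀: μ₀ = (μ_n·τ_n − τ_data·x̄)/τ₀ = (-1.6638·1.174894 − 1.137441·-1.6) / 0.037453 = -0.134883/0.037453 ≈ -3.6.

μ₀ = -3.6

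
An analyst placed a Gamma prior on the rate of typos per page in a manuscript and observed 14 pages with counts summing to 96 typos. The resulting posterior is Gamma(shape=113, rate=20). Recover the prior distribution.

Gamma–Poisson conjugacy: posterior shape = α + Σxᵢ, posterior rate = β + n.
So α = 113 − 96 = 17 and β = 20 − 14 = 6.

Gamma(shape=17, rate=6)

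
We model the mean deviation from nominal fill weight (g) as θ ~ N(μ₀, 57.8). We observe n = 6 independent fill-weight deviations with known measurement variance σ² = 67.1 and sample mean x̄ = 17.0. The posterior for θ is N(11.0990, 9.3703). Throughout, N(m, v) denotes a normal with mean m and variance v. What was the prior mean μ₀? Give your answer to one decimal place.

μ₀ = -19.4

The posterior mean is a precision-weighted average: μ_n = (τ₀μ₀ + τ_data·x̄)/(τ₀+τ_data), with τ₀=1/σ₀² and τ_data=n/σ².
Here τ₀ = 1/57.8 = 0.017301 and τ_data = 6/67.1 = 0.089419, so τ_n = 0.106720.
Rearranging for μ₀: μ₀ = (μ_n·τ_n − τ_data·x̄)/τ₀ = (11.0990·0.106720 − 0.089419·17.0) / 0.017301 = -0.335638/0.017301 ≈ -19.4.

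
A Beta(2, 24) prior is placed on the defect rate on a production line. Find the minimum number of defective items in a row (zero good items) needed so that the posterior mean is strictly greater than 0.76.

After k defective items and 0 good items the posterior is Beta(2+k, 24), with mean (2+k)/(2+24+k).
Set (2+k)/(26+k) > 0.76 and solve: k > (0.76·26 − 2)/(1 − 0.76) = 74.000.
The smallest integer exceeding 74.000 is 75.

k = 75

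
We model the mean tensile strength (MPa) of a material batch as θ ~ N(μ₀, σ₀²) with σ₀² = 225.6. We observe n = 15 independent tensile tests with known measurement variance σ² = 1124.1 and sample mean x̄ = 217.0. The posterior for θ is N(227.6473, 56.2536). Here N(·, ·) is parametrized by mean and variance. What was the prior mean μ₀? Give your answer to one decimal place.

The posterior mean is a precision-weighted average: μ_n = (τ₀μ₀ + τ_data·x̄)/(τ₀+τ_data), with τ₀=1/σ₀² and τ_data=n/σ².
Here τ₀ = 1/225.6 = 0.004433 and τ_data = 15/1124.1 = 0.013344, so τ_n = 0.017777.
Rearranging for μ₀: μ₀ = (μ_n·τ_n − τ_data·x̄)/τ₀ = (227.6473·0.017777 − 0.013344·217.0) / 0.004433 = 1.151238/0.004433 ≈ 259.7.

μ₀ = 259.7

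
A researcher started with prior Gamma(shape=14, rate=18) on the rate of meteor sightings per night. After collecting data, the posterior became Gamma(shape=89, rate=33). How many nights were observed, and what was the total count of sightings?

A Gamma(α, β) prior (rate parametrization) on a Poisson rate with n observations summing to S gives posterior Gamma(α+S, β+n).
Matching: Σxᵢ = 89 − 14 = 75 and n = 33 − 18 = 15.

n = 15 nights with total 75 sightings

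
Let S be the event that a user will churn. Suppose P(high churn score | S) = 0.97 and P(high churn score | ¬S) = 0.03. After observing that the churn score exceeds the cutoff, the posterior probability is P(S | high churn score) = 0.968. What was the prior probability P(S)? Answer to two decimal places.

P(S) = 0.48

In odds form, posterior odds = prior odds × likelihood ratio, so prior odds = posterior odds ÷ LR.
Posterior odds = 0.968/(1−0.968) = 30.2500. LR = 0.97/0.03 = 32.3333.
Prior odds = 30.2500/32.3333 = 0.9356, so P(S) = 0.9356/(1+0.9356) ≈ 0.48.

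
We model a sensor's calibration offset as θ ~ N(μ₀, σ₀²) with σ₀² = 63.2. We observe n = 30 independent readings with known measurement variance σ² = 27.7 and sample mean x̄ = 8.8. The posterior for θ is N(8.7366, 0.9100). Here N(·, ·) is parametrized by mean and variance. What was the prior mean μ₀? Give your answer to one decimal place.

With known observation variance, the Normal–Normal posterior has precision τ_n = τ₀ + n/σ² and mean μ_n = (τ₀μ₀ + (n/σ²)x̄)/τ_n.
Here τ₀ = 1/63.2 = 0.015823 and τ_data = 30/27.7 = 1.083032, so τ_n = 1.098855.
Rearranging for μ₀: μ₀ = (μ_n·τ_n − τ_data·x̄)/τ₀ = (8.7366·1.098855 − 1.083032·8.8) / 0.015823 = 0.069575/0.015823 ≈ 4.4.

μ₀ = 4.4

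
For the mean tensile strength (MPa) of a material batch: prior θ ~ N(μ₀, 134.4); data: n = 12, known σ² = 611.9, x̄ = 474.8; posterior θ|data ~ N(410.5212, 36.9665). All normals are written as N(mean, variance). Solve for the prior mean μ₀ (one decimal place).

μ₀ = 241.1

The posterior mean is a precision-weighted average: μ_n = (τ₀μ₀ + τ_data·x̄)/(τ₀+τ_data), with τ₀=1/σ₀² and τ_data=n/σ².
Here τ₀ = 1/134.4 = 0.007440 and τ_data = 12/611.9 = 0.019611, so τ_n = 0.027051.
Rearranging for μ₀: μ₀ = (μ_n·τ_n − τ_data·x̄)/τ₀ = (410.5212·0.027051 − 0.019611·474.8) / 0.007440 = 1.793706/0.007440 ≈ 241.1.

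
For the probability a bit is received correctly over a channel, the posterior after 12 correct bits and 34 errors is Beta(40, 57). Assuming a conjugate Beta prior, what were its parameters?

Beta(28, 23)

Under Beta–binomial conjugacy the posterior parameters are (α+s, β+f).
So α = 40 − 12 = 28 and β = 57 − 34 = 23.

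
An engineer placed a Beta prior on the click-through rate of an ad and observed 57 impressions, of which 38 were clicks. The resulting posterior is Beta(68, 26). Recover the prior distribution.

Under Beta–binomial conjugacy the posterior parameters are (a+s, b+f).
Subtract the data counts: 68−38=30, 26−19=7.

Beta(30, 7)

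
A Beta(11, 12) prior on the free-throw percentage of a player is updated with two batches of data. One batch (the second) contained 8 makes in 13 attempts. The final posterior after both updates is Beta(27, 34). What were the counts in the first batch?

Because Beta–binomial updating is additive in the counts, the combined data contributed (α_post−α_prior, β_post−β_prior) successes and failures.
Total across both batches: 27−11=16 makes, 34−12=22 misses.
Subtract the second batch: 16−8=8 makes and 22−5=17 misses.

8 makes and 17 misses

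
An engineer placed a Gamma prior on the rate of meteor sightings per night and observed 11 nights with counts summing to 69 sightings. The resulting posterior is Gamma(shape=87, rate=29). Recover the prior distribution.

Gamma(shape=18, rate=18)

A Gamma(α, β) prior (rate parametrization) on a Poisson rate with n observations summing to S gives posterior Gamma(α+S, β+n).
So α = 87 − 69 = 18 and β = 29 − 11 = 18.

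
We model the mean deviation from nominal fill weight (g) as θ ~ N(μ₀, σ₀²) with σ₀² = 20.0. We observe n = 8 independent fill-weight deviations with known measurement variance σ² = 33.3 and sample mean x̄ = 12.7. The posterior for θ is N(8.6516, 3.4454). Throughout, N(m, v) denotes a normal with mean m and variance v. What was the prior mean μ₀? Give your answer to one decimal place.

The posterior mean is a precision-weighted average: μ_n = (τ₀μ₀ + τ_data·x̄)/(τ₀+τ_data), with τ₀=1/σ₀² and τ_data=n/σ².
Here τ₀ = 1/20.0 = 0.050000 and τ_data = 8/33.3 = 0.240240, so τ_n = 0.290240.
Rearranging for μ₀: μ₀ = (μ_n·τ_n − τ_data·x̄)/τ₀ = (8.6516·0.290240 − 0.240240·12.7) / 0.050000 = -0.540008/0.050000 ≈ -10.8.

μ₀ = -10.8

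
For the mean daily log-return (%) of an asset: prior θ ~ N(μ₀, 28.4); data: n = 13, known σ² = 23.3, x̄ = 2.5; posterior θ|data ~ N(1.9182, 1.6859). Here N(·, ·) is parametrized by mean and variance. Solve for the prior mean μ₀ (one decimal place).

μ₀ = -7.3

The posterior mean is a precision-weighted average: μ_n = (τ₀μ₀ + τ_data·x̄)/(τ₀+τ_data), with τ₀=1/σ₀² and τ_data=n/σ².
Here τ₀ = 1/28.4 = 0.035211 and τ_data = 13/23.3 = 0.557940, so τ_n = 0.593151.
Rearranging for μ₀: μ₀ = (μ_n·τ_n − τ_data·x̄)/τ₀ = (1.9182·0.593151 − 0.557940·2.5) / 0.035211 = -0.257068/0.035211 ≈ -7.3.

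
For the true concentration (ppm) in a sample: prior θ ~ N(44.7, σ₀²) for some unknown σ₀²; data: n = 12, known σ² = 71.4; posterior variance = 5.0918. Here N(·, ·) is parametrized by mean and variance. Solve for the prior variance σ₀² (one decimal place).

Posterior precision equals prior precision plus data precision: 1/σ_n² = 1/σ₀² + n/σ².
So 1/σ₀² = 1/5.0918 − 12/71.4 = 0.196394 − 0.168067 = 0.028327.
Hence σ₀² = 1/0.028327 ≈ 35.3.

σ₀² = 35.3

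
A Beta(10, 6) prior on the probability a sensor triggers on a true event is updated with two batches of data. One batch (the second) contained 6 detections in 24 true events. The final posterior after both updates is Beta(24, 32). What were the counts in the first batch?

8 detections and 8 misses

Sequential conjugate updates are equivalent to a single update on the pooled data, so total successes = posterior α − prior α and total failures = posterior β − prior β.
Total across both batches: 24−10=14 detections, 32−6=26 misses.
Subtract the second batch: 14−6=8 detections and 26−18=8 misses.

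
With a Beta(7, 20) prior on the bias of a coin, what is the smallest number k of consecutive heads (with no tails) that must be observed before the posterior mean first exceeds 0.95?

After k heads and 0 tails the posterior is Beta(7+k, 20), with mean (7+k)/(7+20+k).
Set (7+k)/(27+k) > 0.95 and solve: k > (0.95·27 − 7)/(1 − 0.95) = 373.000.
The smallest integer exceeding 373.000 is 374, and checking k=374: (381)/(401) = 0.9501 > 0.95.

k = 374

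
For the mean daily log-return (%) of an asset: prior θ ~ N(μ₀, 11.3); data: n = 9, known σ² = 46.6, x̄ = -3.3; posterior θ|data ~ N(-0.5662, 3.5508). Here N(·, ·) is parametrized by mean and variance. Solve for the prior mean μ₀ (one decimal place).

μ₀ = 5.4

With known observation variance, the Normal–Normal posterior has precision τ_n = τ₀ + n/σ² and mean μ_n = (τ₀μ₀ + (n/σ²)x̄)/τ_n.
Here τ₀ = 1/11.3 = 0.088496 and τ_data = 9/46.6 = 0.193133, so τ_n = 0.281629.
Rearranging for μ₀: μ₀ = (μ_n·τ_n − τ_data·x̄)/τ₀ = (-0.5662·0.281629 − 0.193133·-3.3) / 0.088496 = 0.477881/0.088496 ≈ 5.4.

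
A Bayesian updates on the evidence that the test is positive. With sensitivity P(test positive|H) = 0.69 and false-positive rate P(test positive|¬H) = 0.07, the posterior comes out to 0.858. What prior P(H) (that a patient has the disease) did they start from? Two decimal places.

P(H) = 0.38

In odds form, posterior odds = prior odds × likelihood ratio, so prior odds = posterior odds ÷ LR.
Posterior odds = 0.858/(1−0.858) = 6.0423. LR = 0.69/0.07 = 9.8571.
Prior odds = 6.0423/9.8571 = 0.6130, so P(H) = 0.6130/(1+0.6130) ≈ 0.38.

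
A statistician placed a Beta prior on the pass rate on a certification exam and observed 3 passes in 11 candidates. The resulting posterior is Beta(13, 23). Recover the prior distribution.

Beta(10, 15)

Beta is conjugate to the binomial likelihood: posterior = Beta(α+s, β+f).
Subtract the data counts: 13−3=10, 23−8=15.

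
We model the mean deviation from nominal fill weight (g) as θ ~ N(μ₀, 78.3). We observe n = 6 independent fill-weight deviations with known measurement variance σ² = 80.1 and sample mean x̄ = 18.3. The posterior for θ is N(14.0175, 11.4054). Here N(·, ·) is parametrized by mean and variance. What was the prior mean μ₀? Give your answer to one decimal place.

The posterior mean is a precision-weighted average: μ_n = (τ₀μ₀ + τ_data·x̄)/(τ₀+τ_data), with τ₀=1/σ₀² and τ_data=n/σ².
Here τ₀ = 1/78.3 = 0.012771 and τ_data = 6/80.1 = 0.074906, so τ_n = 0.087677.
Rearranging for μ₀: μ₀ = (μ_n·τ_n − τ_data·x̄)/τ₀ = (14.0175·0.087677 − 0.074906·18.3) / 0.012771 = -0.141767/0.012771 ≈ -11.1.

μ₀ = -11.1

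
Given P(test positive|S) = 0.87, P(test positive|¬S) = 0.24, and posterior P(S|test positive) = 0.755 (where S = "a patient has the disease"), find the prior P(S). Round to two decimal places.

Bayes' rule in odds form gives O(S|E) = O(S)·[P(E|S)/P(E|¬S)], hence O(S) = O(S|E)/LR.
Posterior odds = 0.755/(1−0.755) = 3.0816. LR = 0.87/0.24 = 3.6250.
Prior odds = 3.0816/3.6250 = 0.8501, so P(S) = 0.8501/(1+0.8501) ≈ 0.46.

P(S) = 0.46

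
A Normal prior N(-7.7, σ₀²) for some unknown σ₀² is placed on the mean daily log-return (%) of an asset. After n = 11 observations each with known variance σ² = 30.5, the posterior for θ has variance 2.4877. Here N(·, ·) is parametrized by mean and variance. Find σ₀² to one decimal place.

σ₀² = 24.2

For the Normal–Normal model with known σ², precisions add: τ_n = τ₀ + n/σ².
So 1/σ₀² = 1/2.4877 − 11/30.5 = 0.401978 − 0.360656 = 0.041322.
Hence σ₀² = 1/0.041322 ≈ 24.2.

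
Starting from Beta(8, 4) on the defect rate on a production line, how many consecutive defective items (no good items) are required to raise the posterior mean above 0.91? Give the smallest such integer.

After k defective items and 0 good items the posterior is Beta(8+k, 4), with mean (8+k)/(8+4+k).
Set (8+k)/(12+k) > 0.91 and solve: k > (0.91·12 − 8)/(1 − 0.91) = 32.444.
The smallest integer exceeding 32.444 is 33.

k = 33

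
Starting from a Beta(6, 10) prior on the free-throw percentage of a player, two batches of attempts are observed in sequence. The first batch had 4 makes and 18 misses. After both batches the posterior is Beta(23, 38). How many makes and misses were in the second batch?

13 makes and 10 misses

Sequential conjugate updates are equivalent to a single update on the pooled data, so total successes = posterior α − prior α and total failures = posterior β − prior β.
Total across both batches: 23−6=17 makes, 38−10=28 misses.
Subtract the first batch: 17−4=13 makes and 28−18=10 misses.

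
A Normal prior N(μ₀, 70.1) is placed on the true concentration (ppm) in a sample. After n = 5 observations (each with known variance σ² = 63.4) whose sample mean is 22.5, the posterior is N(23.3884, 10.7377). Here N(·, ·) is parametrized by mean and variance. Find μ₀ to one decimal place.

μ₀ = 28.3

With known observation variance, the Normal–Normal posterior has precision τ_n = τ₀ + n/σ² and mean μ_n = (τ₀μ₀ + (n/σ²)x̄)/τ_n.
Here τ₀ = 1/70.1 = 0.014265 and τ_data = 5/63.4 = 0.078864, so τ_n = 0.093129.
Rearranging for μ₀: μ₀ = (μ_n·τ_n − τ_data·x̄)/τ₀ = (23.3884·0.093129 − 0.078864·22.5) / 0.014265 = 0.403698/0.014265 ≈ 28.3.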